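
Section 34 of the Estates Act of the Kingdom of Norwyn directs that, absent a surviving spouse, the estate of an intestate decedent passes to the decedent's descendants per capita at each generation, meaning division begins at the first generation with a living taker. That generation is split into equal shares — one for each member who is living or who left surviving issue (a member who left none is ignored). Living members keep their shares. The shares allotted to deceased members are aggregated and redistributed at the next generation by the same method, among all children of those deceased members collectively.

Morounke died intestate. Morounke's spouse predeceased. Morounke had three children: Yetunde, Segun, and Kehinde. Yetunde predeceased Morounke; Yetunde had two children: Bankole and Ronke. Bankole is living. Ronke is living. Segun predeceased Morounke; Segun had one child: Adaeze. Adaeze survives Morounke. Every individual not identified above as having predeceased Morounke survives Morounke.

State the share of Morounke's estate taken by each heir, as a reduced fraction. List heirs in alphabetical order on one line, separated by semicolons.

There is no surviving spouse, so the entire estate passes to Morounke's descendants per capita at each generation.
At generation 1 (Yetunde, Segun, Kehinde) there are 3 shares of (1)/3 = 1/3 each.
Living: Kehinde — each takes 1/3.
Deceased: Yetunde and Segun. Their combined 2/3 is pooled and carried to generation 2.
At generation 2 (Bankole, Ronke, Adaeze) there are 3 shares of (2/3)/3 = 2/9 each.
Living: Bankole, Ronke, and Adaeze — each takes 2/9.

Adaeze 2/9; Bankole 2/9; Kehinde 1/3; Ronke 2/9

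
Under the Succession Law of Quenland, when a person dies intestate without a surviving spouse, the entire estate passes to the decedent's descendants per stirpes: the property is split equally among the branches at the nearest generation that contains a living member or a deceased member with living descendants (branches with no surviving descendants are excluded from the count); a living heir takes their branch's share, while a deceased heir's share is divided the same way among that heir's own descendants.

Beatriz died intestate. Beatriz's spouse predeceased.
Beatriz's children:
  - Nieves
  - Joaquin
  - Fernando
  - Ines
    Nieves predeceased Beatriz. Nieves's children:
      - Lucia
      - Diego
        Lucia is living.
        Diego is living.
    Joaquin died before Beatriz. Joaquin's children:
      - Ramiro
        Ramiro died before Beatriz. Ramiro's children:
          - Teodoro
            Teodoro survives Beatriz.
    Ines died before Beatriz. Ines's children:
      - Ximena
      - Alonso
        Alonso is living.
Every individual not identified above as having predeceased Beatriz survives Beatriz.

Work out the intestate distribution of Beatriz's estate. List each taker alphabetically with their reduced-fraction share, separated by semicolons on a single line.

There is no surviving spouse, so the entire estate passes to Beatriz's descendants per stirpes.
The estate is divided into 4 equal shares of 1/4 among Nieves, Joaquin, Fernando, Ines.
Nieves predeceased; the 1/4 allotted to Nieves's branch passes to Nieves's issue by representation.
The 1/4 is divided into 2 equal shares of 1/8 among Lucia, Diego.
Lucia is living and takes 1/8.
Diego is living and takes 1/8.
Joaquin predeceased; the 1/4 allotted to Joaquin's branch passes to Joaquin's issue by representation.
Ramiro's line is the sole branch at this level, so the full 1/4 passes to Ramiro's issue by representation.
Teodoro is the sole taker at this level and receives the full 1/4.
Fernando is living and takes 1/4.
Ines predeceased; the 1/4 allotted to Ines's branch passes to Ines's issue by representation.
The 1/4 is divided into 2 equal shares of 1/8 among Ximena, Alonso.
Ximena is living and takes 1/8.
Alonso is living and takes 1/8.

Alonso 1/8; Diego 1/8; Fernando 1/4; Lucia 1/8; Teodoro 1/4; Ximena 1/8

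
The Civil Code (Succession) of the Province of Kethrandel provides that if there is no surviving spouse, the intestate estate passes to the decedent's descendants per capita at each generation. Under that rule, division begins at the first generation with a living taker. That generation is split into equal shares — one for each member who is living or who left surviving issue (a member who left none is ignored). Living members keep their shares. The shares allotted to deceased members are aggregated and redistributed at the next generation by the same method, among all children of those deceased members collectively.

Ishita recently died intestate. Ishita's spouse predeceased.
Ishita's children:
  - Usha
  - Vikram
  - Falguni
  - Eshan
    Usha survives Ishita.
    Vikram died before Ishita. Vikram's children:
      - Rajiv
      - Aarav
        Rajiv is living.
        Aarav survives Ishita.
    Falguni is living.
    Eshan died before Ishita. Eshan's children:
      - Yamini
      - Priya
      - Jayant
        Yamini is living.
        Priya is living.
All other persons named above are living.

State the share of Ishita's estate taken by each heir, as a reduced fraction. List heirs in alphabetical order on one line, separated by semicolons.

Aarav 1/10; Falguni 1/4; Jayant 1/10; Priya 1/10; Rajiv 1/10; Usha 1/4; Yamini 1/10

There is no surviving spouse, so the entire estate passes to Ishita's descendants per capita at each generation.
At generation 1 (Usha, Vikram, Falguni, Eshan) there are 4 shares of (1)/4 = 1/4 each.
Living: Usha and Falguni — each takes 1/4.
Deceased: Vikram and Eshan. Their combined 1/2 is pooled and carried to generation 2.
At generation 2 (Rajiv, Aarav, Yamini, Priya, Jayant) there are 5 shares of (1/2)/5 = 1/10 each.
Living: Rajiv, Aarav, Yamini, Priya, and Jayant — each takes 1/10.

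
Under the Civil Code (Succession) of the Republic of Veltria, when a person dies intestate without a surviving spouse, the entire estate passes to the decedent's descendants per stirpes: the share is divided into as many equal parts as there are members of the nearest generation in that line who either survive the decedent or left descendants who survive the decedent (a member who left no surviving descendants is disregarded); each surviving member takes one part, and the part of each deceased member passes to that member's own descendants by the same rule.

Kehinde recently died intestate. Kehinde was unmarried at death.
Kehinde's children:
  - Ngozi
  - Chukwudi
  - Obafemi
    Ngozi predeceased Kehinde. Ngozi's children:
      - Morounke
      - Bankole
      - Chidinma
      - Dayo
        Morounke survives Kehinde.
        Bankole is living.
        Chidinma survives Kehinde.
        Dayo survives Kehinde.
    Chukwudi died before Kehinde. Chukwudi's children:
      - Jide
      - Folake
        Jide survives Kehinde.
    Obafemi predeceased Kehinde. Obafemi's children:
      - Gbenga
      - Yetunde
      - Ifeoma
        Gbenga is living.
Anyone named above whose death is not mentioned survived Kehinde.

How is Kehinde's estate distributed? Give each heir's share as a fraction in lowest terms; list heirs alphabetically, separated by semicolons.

There is no surviving spouse, so the entire estate passes to Kehinde's descendants per stirpes.
The estate is divided into 3 equal shares of 1/3 among Ngozi, Chukwudi, Obafemi.
Ngozi predeceased; the 1/3 allotted to Ngozi's branch passes to Ngozi's issue by representation.
The 1/3 is divided into 4 equal shares of 1/12 among Morounke, Bankole, Chidinma, Dayo.
Morounke is living and takes 1/12.
Bankole is living and takes 1/12.
Chidinma is living and takes 1/12.
Dayo is living and takes 1/12.
Chukwudi predeceased; the 1/3 allotted to Chukwudi's branch passes to Chukwudi's issue by representation.
The 1/3 is divided into 2 equal shares of 1/6 among Jide, Folake.
Jide is living and takes 1/6.
Folake is living and takes 1/6.
Obafemi predeceased; the 1/3 allotted to Obafemi's branch passes to Obafemi's issue by representation.
The 1/3 is divided into 3 equal shares of 1/9 among Gbenga, Yetunde, Ifeoma.
Gbenga is living and takes 1/9.
Yetunde is living and takes 1/9.
Ifeoma is living and takes 1/9.

Bankole 1/12; Chidinma 1/12; Dayo 1/12; Folake 1/6; Gbenga 1/9; Ifeoma 1/9; Jide 1/6; Morounke 1/12; Yetunde 1/9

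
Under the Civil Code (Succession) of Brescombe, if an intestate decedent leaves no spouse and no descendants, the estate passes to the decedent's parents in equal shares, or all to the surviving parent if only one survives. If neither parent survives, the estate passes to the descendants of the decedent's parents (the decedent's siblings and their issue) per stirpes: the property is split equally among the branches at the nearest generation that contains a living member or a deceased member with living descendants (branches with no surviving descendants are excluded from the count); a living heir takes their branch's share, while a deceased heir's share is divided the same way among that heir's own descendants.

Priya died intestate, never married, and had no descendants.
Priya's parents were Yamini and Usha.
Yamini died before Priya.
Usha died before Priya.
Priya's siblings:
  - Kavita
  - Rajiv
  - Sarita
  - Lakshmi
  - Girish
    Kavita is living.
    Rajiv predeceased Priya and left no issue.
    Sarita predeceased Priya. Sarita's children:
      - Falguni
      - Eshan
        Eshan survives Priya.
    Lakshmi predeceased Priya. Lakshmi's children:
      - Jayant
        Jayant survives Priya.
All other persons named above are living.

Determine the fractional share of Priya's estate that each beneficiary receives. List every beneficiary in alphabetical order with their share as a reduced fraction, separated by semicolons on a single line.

Neither parent survives and there are no descendants, so the estate passes to Priya's siblings and their issue per stirpes.
Rajiv left no surviving issue, so that branch lapses and is disregarded.
The estate is divided into 4 equal shares of 1/4 among Kavita, Sarita, Lakshmi, Girish.
Kavita is living and takes 1/4.
Sarita predeceased; the 1/4 allotted to Sarita's branch passes to Sarita's issue by representation.
The 1/4 is divided into 2 equal shares of 1/8 among Falguni, Eshan.
Falguni is living and takes 1/8.
Eshan is living and takes 1/8.
Lakshmi predeceased; the 1/4 allotted to Lakshmi's branch passes to Lakshmi's issue by representation.
Jayant is the sole taker at this level and receives the full 1/4.
Girish is living and takes 1/4.

Eshan 1/8; Falguni 1/8; Girish 1/4; Jayant 1/4; Kavita 1/4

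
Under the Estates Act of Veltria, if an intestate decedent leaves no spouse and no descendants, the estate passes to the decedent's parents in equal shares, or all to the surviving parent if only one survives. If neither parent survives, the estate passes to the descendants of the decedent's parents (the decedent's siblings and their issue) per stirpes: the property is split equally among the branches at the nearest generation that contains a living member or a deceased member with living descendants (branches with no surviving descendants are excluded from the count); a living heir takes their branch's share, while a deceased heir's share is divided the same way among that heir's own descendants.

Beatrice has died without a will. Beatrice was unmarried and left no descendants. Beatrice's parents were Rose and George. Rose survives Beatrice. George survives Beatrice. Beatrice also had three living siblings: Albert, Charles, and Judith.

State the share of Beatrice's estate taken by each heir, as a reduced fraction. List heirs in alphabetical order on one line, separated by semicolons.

Both parents survive, so Rose and George each take 1/2. The siblings take nothing because a surviving parent has priority.

George 1/2; Rose 1/2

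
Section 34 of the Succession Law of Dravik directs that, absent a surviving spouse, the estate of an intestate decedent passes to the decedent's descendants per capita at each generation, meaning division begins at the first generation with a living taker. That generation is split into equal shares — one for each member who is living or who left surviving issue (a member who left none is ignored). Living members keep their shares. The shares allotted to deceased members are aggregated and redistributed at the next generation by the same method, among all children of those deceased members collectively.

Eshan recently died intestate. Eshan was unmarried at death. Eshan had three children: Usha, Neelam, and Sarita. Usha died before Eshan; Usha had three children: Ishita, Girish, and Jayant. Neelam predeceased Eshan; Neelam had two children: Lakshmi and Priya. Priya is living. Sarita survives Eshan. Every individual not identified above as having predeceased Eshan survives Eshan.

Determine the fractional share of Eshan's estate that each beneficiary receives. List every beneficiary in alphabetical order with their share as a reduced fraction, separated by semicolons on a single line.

There is no surviving spouse, so the entire estate passes to Eshan's descendants per capita at each generation.
At generation 1 (Usha, Neelam, Sarita) there are 3 shares of (1)/3 = 1/3 each.
Living: Sarita — each takes 1/3.
Deceased: Usha and Neelam. Their combined 2/3 is pooled and carried to generation 2.
At generation 2 (Ishita, Girish, Jayant, Lakshmi, Priya) there are 5 shares of (2/3)/5 = 2/15 each.
Living: Ishita, Girish, Jayant, Lakshmi, and Priya — each takes 2/15.

Girish 2/15; Ishita 2/15; Jayant 2/15; Lakshmi 2/15; Priya 2/15; Sarita 1/3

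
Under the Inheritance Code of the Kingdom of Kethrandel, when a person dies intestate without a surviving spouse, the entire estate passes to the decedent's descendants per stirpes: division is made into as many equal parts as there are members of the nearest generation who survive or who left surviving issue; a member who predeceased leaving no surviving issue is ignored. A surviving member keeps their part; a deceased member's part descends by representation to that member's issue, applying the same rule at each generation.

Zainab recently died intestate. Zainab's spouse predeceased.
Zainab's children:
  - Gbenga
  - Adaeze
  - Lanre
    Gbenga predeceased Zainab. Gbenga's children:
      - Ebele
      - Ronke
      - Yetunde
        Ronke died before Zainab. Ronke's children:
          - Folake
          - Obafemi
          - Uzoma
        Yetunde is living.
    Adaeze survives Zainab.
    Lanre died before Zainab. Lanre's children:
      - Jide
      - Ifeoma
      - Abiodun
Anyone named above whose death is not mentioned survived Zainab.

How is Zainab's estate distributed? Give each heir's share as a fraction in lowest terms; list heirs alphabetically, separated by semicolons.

There is no surviving spouse, so the entire estate passes to Zainab's descendants per stirpes.
The estate is divided into 3 equal shares of 1/3 among Gbenga, Adaeze, Lanre.
Gbenga predeceased; the 1/3 allotted to Gbenga's branch passes to Gbenga's issue by representation.
The 1/3 is divided into 3 equal shares of 1/9 among Ebele, Ronke, Yetunde.
Ebele is living and takes 1/9.
Ronke predeceased; the 1/9 allotted to Ronke's branch passes to Ronke's issue by representation.
The 1/9 is divided into 3 equal shares of 1/27 among Folake, Obafemi, Uzoma.
Folake is living and takes 1/27.
Obafemi is living and takes 1/27.
Uzoma is living and takes 1/27.
Yetunde is living and takes 1/9.
Adaeze is living and takes 1/3.
Lanre predeceased; the 1/3 allotted to Lanre's branch passes to Lanre's issue by representation.
The 1/3 is divided into 3 equal shares of 1/9 among Jide, Ifeoma, Abiodun.
Jide is living and takes 1/9.
Ifeoma is living and takes 1/9.
Abiodun is living and takes 1/9.

Abiodun 1/9; Adaeze 1/3; Ebele 1/9; Folake 1/27; Ifeoma 1/9; Jide 1/9; Obafemi 1/27; Uzoma 1/27; Yetunde 1/9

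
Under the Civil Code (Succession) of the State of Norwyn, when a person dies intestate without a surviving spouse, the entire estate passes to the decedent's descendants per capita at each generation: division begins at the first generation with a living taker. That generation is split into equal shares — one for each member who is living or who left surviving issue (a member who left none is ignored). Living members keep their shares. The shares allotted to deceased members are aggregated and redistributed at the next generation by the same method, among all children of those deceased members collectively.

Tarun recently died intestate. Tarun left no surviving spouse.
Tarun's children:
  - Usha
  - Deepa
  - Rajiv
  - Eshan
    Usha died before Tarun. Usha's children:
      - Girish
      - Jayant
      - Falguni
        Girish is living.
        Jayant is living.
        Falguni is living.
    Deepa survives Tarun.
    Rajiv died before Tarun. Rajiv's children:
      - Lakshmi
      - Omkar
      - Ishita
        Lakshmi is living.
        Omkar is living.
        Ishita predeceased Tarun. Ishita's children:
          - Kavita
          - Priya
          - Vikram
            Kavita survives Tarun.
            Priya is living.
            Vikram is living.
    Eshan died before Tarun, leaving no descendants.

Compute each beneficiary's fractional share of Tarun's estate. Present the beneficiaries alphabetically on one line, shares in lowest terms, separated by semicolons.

Deepa 1/3; Falguni 1/9; Girish 1/9; Jayant 1/9; Kavita 1/27; Lakshmi 1/9; Omkar 1/9; Priya 1/27; Vikram 1/27

There is no surviving spouse, so the entire estate passes to Tarun's descendants per capita at each generation.
At generation 1 (Usha, Deepa, Rajiv) there are 3 shares of (1)/3 = 1/3 each.
Living: Deepa — each takes 1/3.
Deceased: Usha and Rajiv. Their combined 2/3 is pooled and carried to generation 2.
At generation 2 (Girish, Jayant, Falguni, Lakshmi, Omkar, Ishita) there are 6 shares of (2/3)/6 = 1/9 each.
Living: Girish, Jayant, Falguni, Lakshmi, and Omkar — each takes 1/9.
Deceased: Ishita. That 1/9 share is carried to generation 3.
At generation 3 (Kavita, Priya, Vikram) there are 3 shares of (1/9)/3 = 1/27 each.
Living: Kavita, Priya, and Vikram — each takes 1/27.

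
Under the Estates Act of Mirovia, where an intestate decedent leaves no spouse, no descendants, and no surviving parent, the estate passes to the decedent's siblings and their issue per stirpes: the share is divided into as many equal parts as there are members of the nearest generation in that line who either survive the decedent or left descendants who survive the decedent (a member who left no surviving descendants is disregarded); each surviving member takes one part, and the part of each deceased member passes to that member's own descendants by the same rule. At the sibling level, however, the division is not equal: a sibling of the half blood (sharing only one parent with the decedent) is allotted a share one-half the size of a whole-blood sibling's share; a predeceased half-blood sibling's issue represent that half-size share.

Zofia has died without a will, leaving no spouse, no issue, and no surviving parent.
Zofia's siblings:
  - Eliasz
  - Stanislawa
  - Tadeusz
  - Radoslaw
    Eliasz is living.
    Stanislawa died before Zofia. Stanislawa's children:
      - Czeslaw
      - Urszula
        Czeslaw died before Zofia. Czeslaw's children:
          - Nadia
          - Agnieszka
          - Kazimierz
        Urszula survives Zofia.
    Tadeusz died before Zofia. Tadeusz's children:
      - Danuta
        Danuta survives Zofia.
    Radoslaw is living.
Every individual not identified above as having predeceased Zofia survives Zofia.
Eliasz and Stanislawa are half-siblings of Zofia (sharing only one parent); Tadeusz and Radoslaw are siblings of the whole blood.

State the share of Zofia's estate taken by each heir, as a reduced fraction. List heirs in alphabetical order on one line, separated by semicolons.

No spouse, descendants, or parent survives, so the estate passes to Zofia's siblings per stirpes.
Half-blood siblings count for one-half the weight of whole-blood siblings at the initial division.
Dividing 1 in proportion to weights (total weight 3): Eliasz (weight 1/2) → 1/6; Stanislawa (weight 1/2) → 1/6; Tadeusz (weight 1) → 1/3; Radoslaw (weight 1) → 1/3.
Eliasz is living and takes 1/6.
Stanislawa predeceased; the 1/6 allotted to Stanislawa's branch passes to Stanislawa's issue by representation.
The 1/6 is divided into 2 equal shares of 1/12 among Czeslaw, Urszula.
Czeslaw predeceased; the 1/12 allotted to Czeslaw's branch passes to Czeslaw's issue by representation.
The 1/12 is divided into 3 equal shares of 1/36 among Nadia, Agnieszka, Kazimierz.
Nadia is living and takes 1/36.
Agnieszka is living and takes 1/36.
Kazimierz is living and takes 1/36.
Urszula is living and takes 1/12.
Tadeusz predeceased; the 1/3 allotted to Tadeusz's branch passes to Tadeusz's issue by representation.
Danuta is the sole taker at this level and receives the full 1/3.
Radoslaw is living and takes 1/3.

Agnieszka 1/36; Danuta 1/3; Eliasz 1/6; Kazimierz 1/36; Nadia 1/36; Radoslaw 1/3; Urszula 1/12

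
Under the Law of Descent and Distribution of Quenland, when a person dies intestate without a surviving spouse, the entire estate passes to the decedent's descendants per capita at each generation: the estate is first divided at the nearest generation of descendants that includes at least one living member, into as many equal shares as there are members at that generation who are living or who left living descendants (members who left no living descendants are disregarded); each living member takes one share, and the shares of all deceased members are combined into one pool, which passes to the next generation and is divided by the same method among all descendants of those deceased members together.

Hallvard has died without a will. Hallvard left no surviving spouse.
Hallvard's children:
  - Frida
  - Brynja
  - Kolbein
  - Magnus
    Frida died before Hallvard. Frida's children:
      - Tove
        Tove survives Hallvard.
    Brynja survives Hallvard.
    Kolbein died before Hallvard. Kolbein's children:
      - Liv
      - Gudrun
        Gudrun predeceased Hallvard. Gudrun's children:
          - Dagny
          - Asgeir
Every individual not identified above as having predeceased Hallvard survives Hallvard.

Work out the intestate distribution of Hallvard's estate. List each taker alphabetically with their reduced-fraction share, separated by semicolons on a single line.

Asgeir 1/12; Brynja 1/4; Dagny 1/12; Liv 1/6; Magnus 1/4; Tove 1/6

There is no surviving spouse, so the entire estate passes to Hallvard's descendants per capita at each generation.
At generation 1 (Frida, Brynja, Kolbein, Magnus) there are 4 shares of (1)/4 = 1/4 each.
Living: Brynja and Magnus — each takes 1/4.
Deceased: Frida and Kolbein. Their combined 1/2 is pooled and carried to generation 2.
At generation 2 (Tove, Liv, Gudrun) there are 3 shares of (1/2)/3 = 1/6 each.
Living: Tove and Liv — each takes 1/6.
Deceased: Gudrun. That 1/6 share is carried to generation 3.
At generation 3 (Dagny, Asgeir) there are 2 shares of (1/6)/2 = 1/12 each.
Living: Dagny and Asgeir — each takes 1/12.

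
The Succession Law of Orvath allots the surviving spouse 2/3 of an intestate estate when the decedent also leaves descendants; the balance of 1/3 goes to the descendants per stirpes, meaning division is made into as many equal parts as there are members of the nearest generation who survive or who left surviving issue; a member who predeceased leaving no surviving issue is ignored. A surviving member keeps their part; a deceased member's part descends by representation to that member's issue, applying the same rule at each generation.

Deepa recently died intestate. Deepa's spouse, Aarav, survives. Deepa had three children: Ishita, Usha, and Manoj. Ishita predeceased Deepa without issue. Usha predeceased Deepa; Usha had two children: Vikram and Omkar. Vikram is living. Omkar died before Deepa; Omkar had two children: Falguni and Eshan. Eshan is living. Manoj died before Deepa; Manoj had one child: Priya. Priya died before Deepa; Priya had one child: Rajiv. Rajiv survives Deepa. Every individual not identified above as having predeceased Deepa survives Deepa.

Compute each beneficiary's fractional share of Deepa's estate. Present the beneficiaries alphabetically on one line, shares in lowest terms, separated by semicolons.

Aarav 2/3; Eshan 1/24; Falguni 1/24; Rajiv 1/6; Vikram 1/12

Aarav, as surviving spouse, takes 2/3.
The remaining 1/3 passes to Deepa's descendants per stirpes.
Ishita left no surviving issue, so that branch lapses and is disregarded.
The 1/3 is divided into 2 equal shares of 1/6 among Usha, Manoj.
Usha predeceased; the 1/6 allotted to Usha's branch passes to Usha's issue by representation.
The 1/6 is divided into 2 equal shares of 1/12 among Vikram, Omkar.
Vikram is living and takes 1/12.
Omkar predeceased; the 1/12 allotted to Omkar's branch passes to Omkar's issue by representation.
The 1/12 is divided into 2 equal shares of 1/24 among Falguni, Eshan.
Falguni is living and takes 1/24.
Eshan is living and takes 1/24.
Manoj predeceased; the 1/6 allotted to Manoj's branch passes to Manoj's issue by representation.
Priya's line is the sole branch at this level, so the full 1/6 passes to Priya's issue by representation.
Rajiv is the sole taker at this level and receives the full 1/6.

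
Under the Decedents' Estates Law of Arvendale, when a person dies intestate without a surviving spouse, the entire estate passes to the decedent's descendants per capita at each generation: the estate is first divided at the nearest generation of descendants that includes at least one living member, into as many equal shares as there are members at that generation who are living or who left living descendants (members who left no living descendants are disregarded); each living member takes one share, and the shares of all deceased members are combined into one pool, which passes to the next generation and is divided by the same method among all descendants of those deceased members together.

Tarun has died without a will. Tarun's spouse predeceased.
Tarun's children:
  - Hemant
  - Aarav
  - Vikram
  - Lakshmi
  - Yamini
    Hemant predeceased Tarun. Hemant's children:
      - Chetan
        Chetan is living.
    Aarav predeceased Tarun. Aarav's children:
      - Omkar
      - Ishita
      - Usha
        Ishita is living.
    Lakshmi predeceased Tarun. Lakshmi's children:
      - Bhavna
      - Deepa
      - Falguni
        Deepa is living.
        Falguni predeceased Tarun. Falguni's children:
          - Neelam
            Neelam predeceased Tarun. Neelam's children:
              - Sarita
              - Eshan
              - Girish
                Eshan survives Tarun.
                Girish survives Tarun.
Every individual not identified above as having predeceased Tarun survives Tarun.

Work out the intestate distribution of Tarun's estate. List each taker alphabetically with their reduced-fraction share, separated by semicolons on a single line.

Bhavna 3/35; Chetan 3/35; Deepa 3/35; Eshan 1/35; Girish 1/35; Ishita 3/35; Omkar 3/35; Sarita 1/35; Usha 3/35; Vikram 1/5; Yamini 1/5

There is no surviving spouse, so the entire estate passes to Tarun's descendants per capita at each generation.
At generation 1 (Hemant, Aarav, Vikram, Lakshmi, Yamini) there are 5 shares of (1)/5 = 1/5 each.
Living: Vikram and Yamini — each takes 1/5.
Deceased: Hemant, Aarav, and Lakshmi. Their combined 3/5 is pooled and carried to generation 2.
At generation 2 (Chetan, Omkar, Ishita, Usha, Bhavna, Deepa, Falguni) there are 7 shares of (3/5)/7 = 3/35 each.
Living: Chetan, Omkar, Ishita, Usha, Bhavna, and Deepa — each takes 3/35.
Deceased: Falguni. That 3/35 share is carried to generation 3.
At generation 3 (Neelam) there are 1 shares of (3/35)/1 = 3/35 each.
Deceased: Neelam. That 3/35 share is carried to generation 4.
At generation 4 (Sarita, Eshan, Girish) there are 3 shares of (3/35)/3 = 1/35 each.
Living: Sarita, Eshan, and Girish — each takes 1/35.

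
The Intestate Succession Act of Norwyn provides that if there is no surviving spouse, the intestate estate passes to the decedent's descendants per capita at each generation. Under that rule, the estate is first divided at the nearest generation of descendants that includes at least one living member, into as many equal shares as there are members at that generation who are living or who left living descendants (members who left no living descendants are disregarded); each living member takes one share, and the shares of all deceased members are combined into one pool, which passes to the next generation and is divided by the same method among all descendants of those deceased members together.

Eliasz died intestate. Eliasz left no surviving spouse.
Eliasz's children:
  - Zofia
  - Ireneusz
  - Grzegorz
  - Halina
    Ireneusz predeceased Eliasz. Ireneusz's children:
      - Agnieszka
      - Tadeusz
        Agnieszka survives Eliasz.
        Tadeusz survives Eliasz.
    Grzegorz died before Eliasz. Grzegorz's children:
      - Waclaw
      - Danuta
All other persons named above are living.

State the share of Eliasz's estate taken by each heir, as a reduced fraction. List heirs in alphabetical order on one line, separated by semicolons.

Agnieszka 1/8; Danuta 1/8; Halina 1/4; Tadeusz 1/8; Waclaw 1/8; Zofia 1/4

There is no surviving spouse, so the entire estate passes to Eliasz's descendants per capita at each generation.
At generation 1 (Zofia, Ireneusz, Grzegorz, Halina) there are 4 shares of (1)/4 = 1/4 each.
Living: Zofia and Halina — each takes 1/4.
Deceased: Ireneusz and Grzegorz. Their combined 1/2 is pooled and carried to generation 2.
At generation 2 (Agnieszka, Tadeusz, Waclaw, Danuta) there are 4 shares of (1/2)/4 = 1/8 each.
Living: Agnieszka, Tadeusz, Waclaw, and Danuta — each takes 1/8.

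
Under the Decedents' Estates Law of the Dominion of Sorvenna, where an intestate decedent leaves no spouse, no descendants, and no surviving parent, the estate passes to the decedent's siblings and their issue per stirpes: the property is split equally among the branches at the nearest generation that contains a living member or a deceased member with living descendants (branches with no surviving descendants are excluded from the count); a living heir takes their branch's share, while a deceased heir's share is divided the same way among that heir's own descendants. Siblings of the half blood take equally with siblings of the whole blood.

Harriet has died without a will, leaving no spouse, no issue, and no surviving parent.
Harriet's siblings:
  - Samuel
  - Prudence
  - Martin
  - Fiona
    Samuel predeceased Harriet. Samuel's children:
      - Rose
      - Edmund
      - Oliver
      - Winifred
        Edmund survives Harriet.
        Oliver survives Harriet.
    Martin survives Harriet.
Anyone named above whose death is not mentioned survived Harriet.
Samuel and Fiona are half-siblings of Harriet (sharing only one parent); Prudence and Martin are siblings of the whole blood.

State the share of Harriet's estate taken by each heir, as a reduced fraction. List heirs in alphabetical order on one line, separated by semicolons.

No spouse, descendants, or parent survives, so the estate passes to Harriet's siblings per stirpes.
Half-blood and whole-blood siblings take equally under the stated rule.
The estate is divided into 4 equal shares of 1/4 among Samuel, Prudence, Martin, Fiona.
Samuel predeceased; the 1/4 allotted to Samuel's branch passes to Samuel's issue by representation.
The 1/4 is divided into 4 equal shares of 1/16 among Rose, Edmund, Oliver, Winifred.
Rose is living and takes 1/16.
Edmund is living and takes 1/16.
Oliver is living and takes 1/16.
Winifred is living and takes 1/16.
Prudence is living and takes 1/4.
Martin is living and takes 1/4.
Fiona is living and takes 1/4.

Edmund 1/16; Fiona 1/4; Martin 1/4; Oliver 1/16; Prudence 1/4; Rose 1/16; Winifred 1/16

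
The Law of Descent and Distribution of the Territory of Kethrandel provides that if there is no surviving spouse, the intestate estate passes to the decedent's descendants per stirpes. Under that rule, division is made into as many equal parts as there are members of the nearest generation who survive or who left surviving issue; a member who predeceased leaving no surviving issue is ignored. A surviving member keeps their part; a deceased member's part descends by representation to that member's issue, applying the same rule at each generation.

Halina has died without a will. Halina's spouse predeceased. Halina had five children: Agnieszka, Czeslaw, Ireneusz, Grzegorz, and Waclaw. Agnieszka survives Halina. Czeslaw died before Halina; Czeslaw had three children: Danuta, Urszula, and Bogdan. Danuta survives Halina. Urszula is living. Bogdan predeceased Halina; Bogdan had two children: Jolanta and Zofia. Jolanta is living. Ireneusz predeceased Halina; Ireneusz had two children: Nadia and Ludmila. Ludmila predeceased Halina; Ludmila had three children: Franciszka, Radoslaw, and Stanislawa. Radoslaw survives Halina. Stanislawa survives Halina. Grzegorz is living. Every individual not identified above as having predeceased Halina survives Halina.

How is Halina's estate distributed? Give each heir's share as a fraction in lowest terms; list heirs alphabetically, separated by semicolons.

There is no surviving spouse, so the entire estate passes to Halina's descendants per stirpes.
The estate is divided into 5 equal shares of 1/5 among Agnieszka, Czeslaw, Ireneusz, Grzegorz, Waclaw.
Agnieszka is living and takes 1/5.
Czeslaw predeceased; the 1/5 allotted to Czeslaw's branch passes to Czeslaw's issue by representation.
The 1/5 is divided into 3 equal shares of 1/15 among Danuta, Urszula, Bogdan.
Danuta is living and takes 1/15.
Urszula is living and takes 1/15.
Bogdan predeceased; the 1/15 allotted to Bogdan's branch passes to Bogdan's issue by representation.
The 1/15 is divided into 2 equal shares of 1/30 among Jolanta, Zofia.
Jolanta is living and takes 1/30.
Zofia is living and takes 1/30.
Ireneusz predeceased; the 1/5 allotted to Ireneusz's branch passes to Ireneusz's issue by representation.
The 1/5 is divided into 2 equal shares of 1/10 among Nadia, Ludmila.
Nadia is living and takes 1/10.
Ludmila predeceased; the 1/10 allotted to Ludmila's branch passes to Ludmila's issue by representation.
The 1/10 is divided into 3 equal shares of 1/30 among Franciszka, Radoslaw, Stanislawa.
Franciszka is living and takes 1/30.
Radoslaw is living and takes 1/30.
Stanislawa is living and takes 1/30.
Grzegorz is living and takes 1/5.
Waclaw is living and takes 1/5.

Agnieszka 1/5; Danuta 1/15; Franciszka 1/30; Grzegorz 1/5; Jolanta 1/30; Nadia 1/10; Radoslaw 1/30; Stanislawa 1/30; Urszula 1/15; Waclaw 1/5; Zofia 1/30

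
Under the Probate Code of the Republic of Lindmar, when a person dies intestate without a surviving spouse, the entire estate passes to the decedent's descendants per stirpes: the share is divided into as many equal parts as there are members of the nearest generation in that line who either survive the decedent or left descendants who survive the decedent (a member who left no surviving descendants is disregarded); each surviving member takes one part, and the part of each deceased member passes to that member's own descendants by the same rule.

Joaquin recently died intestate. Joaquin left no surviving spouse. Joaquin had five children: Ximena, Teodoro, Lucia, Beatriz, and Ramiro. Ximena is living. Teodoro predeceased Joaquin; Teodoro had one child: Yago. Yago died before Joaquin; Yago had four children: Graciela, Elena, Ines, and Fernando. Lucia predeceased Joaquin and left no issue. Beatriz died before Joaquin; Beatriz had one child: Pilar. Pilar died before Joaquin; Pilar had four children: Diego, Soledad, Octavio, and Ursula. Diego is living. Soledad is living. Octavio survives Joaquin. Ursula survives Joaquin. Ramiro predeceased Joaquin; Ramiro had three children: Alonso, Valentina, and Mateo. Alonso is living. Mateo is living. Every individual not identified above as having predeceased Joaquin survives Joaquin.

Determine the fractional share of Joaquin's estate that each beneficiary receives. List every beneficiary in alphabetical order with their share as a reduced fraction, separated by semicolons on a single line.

Alonso 1/12; Diego 1/16; Elena 1/16; Fernando 1/16; Graciela 1/16; Ines 1/16; Mateo 1/12; Octavio 1/16; Soledad 1/16; Ursula 1/16; Valentina 1/12; Ximena 1/4

There is no surviving spouse, so the entire estate passes to Joaquin's descendants per stirpes.
Lucia left no surviving issue, so that branch lapses and is disregarded.
The estate is divided into 4 equal shares of 1/4 among Ximena, Teodoro, Beatriz, Ramiro.
Ximena is living and takes 1/4.
Teodoro predeceased; the 1/4 allotted to Teodoro's branch passes to Teodoro's issue by representation.
Yago's line is the sole branch at this level, so the full 1/4 passes to Yago's issue by representation.
The 1/4 is divided into 4 equal shares of 1/16 among Graciela, Elena, Ines, Fernando.
Graciela is living and takes 1/16.
Elena is living and takes 1/16.
Ines is living and takes 1/16.
Fernando is living and takes 1/16.
Beatriz predeceased; the 1/4 allotted to Beatriz's branch passes to Beatriz's issue by representation.
Pilar's line is the sole branch at this level, so the full 1/4 passes to Pilar's issue by representation.
The 1/4 is divided into 4 equal shares of 1/16 among Diego, Soledad, Octavio, Ursula.
Diego is living and takes 1/16.
Soledad is living and takes 1/16.
Octavio is living and takes 1/16.
Ursula is living and takes 1/16.
Ramiro predeceased; the 1/4 allotted to Ramiro's branch passes to Ramiro's issue by representation.
The 1/4 is divided into 3 equal shares of 1/12 among Alonso, Valentina, Mateo.
Alonso is living and takes 1/12.
Valentina is living and takes 1/12.
Mateo is living and takes 1/12.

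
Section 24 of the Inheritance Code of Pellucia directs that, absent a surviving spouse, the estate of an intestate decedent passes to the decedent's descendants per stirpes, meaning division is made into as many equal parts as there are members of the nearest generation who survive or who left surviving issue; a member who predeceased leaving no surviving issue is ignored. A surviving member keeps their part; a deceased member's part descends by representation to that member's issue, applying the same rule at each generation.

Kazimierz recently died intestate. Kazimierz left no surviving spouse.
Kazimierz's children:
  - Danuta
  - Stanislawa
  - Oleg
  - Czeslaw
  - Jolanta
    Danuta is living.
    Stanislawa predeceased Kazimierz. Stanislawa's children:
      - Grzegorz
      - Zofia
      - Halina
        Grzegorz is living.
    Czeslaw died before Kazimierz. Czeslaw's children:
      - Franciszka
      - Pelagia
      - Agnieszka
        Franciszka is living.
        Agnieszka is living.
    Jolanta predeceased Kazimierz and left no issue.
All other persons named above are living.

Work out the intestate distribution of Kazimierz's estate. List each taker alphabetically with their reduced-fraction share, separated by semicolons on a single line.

There is no surviving spouse, so the entire estate passes to Kazimierz's descendants per stirpes.
Jolanta left no surviving issue, so that branch lapses and is disregarded.
The estate is divided into 4 equal shares of 1/4 among Danuta, Stanislawa, Oleg, Czeslaw.
Danuta is living and takes 1/4.
Stanislawa predeceased; the 1/4 allotted to Stanislawa's branch passes to Stanislawa's issue by representation.
The 1/4 is divided into 3 equal shares of 1/12 among Grzegorz, Zofia, Halina.
Grzegorz is living and takes 1/12.
Zofia is living and takes 1/12.
Halina is living and takes 1/12.
Oleg is living and takes 1/4.
Czeslaw predeceased; the 1/4 allotted to Czeslaw's branch passes to Czeslaw's issue by representation.
The 1/4 is divided into 3 equal shares of 1/12 among Franciszka, Pelagia, Agnieszka.
Franciszka is living and takes 1/12.
Pelagia is living and takes 1/12.
Agnieszka is living and takes 1/12.

Agnieszka 1/12; Danuta 1/4; Franciszka 1/12; Grzegorz 1/12; Halina 1/12; Oleg 1/4; Pelagia 1/12; Zofia 1/12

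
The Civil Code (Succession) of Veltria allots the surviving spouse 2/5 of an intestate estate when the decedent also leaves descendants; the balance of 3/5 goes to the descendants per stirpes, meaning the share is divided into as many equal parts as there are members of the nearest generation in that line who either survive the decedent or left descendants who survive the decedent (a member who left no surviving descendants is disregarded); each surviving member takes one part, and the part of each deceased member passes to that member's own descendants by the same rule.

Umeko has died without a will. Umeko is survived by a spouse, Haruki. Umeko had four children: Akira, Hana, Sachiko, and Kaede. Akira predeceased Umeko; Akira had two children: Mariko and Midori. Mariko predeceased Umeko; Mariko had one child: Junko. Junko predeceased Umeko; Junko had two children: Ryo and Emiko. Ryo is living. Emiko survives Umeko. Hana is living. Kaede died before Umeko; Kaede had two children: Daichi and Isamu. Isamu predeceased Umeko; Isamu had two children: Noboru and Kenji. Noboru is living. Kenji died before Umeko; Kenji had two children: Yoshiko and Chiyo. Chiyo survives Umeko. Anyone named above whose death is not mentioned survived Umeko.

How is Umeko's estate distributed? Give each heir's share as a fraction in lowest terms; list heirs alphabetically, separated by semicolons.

Haruki, as surviving spouse, takes 2/5.
The remaining 3/5 passes to Umeko's descendants per stirpes.
The 3/5 is divided into 4 equal shares of 3/20 among Akira, Hana, Sachiko, Kaede.
Akira predeceased; the 3/20 allotted to Akira's branch passes to Akira's issue by representation.
The 3/20 is divided into 2 equal shares of 3/40 among Mariko, Midori.
Mariko predeceased; the 3/40 allotted to Mariko's branch passes to Mariko's issue by representation.
Junko's line is the sole branch at this level, so the full 3/40 passes to Junko's issue by representation.
The 3/40 is divided into 2 equal shares of 3/80 among Ryo, Emiko.
Ryo is living and takes 3/80.
Emiko is living and takes 3/80.
Midori is living and takes 3/40.
Hana is living and takes 3/20.
Sachiko is living and takes 3/20.
Kaede predeceased; the 3/20 allotted to Kaede's branch passes to Kaede's issue by representation.
The 3/20 is divided into 2 equal shares of 3/40 among Daichi, Isamu.
Daichi is living and takes 3/40.
Isamu predeceased; the 3/40 allotted to Isamu's branch passes to Isamu's issue by representation.
The 3/40 is divided into 2 equal shares of 3/80 among Noboru, Kenji.
Noboru is living and takes 3/80.
Kenji predeceased; the 3/80 allotted to Kenji's branch passes to Kenji's issue by representation.
The 3/80 is divided into 2 equal shares of 3/160 among Yoshiko, Chiyo.
Yoshiko is living and takes 3/160.
Chiyo is living and takes 3/160.

Chiyo 3/160; Daichi 3/40; Emiko 3/80; Hana 3/20; Haruki 2/5; Midori 3/40; Noboru 3/80; Ryo 3/80; Sachiko 3/20; Yoshiko 3/160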